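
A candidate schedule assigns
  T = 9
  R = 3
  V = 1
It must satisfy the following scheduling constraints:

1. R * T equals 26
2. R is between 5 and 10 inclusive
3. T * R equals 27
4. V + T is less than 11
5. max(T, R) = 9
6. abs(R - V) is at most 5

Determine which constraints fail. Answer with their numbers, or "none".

No — constraints 1 and 2 are not satisfied.

1. R * T = 3 * 9 = 27, not 26 — violated.
2. R = 3 is outside [5, 10] — violated.
3. T * R = 9 * 3 = 27 — OK.
4. V + T = 1 + 9 = 10; 10 < 11 — OK.
5. max(9, 3) = 9 — OK.
6. abs(3 - 1) = 2; 2 ≤ 5 — OK.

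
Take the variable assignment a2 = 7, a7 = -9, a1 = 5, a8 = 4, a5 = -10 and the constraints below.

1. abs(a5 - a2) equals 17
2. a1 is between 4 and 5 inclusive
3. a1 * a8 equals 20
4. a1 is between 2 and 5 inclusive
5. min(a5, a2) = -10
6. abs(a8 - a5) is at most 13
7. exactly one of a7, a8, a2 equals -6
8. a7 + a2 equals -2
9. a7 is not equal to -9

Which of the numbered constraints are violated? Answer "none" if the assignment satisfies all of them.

Violated: 6, 7, 9.

1. abs(-10 - 7) = 17  holds
2. a1 = 5 lies in [4, 5]  holds
3. a1 * a8 = 5 * 4 = 20  holds
4. a1 = 5 lies in [2, 5]  holds
5. min(-10, 7) = -10  holds
6. abs(4 - (-10)) = 14; 14 > 13, exceeds bound 13  fails
7. a7=-9, a8=4, a2=7; 0 of them equal -6, not exactly one  fails
8. a7 + a2 = -9 + 7 = -2  holds
9. a7 = -9, but -9 is required to differ  fails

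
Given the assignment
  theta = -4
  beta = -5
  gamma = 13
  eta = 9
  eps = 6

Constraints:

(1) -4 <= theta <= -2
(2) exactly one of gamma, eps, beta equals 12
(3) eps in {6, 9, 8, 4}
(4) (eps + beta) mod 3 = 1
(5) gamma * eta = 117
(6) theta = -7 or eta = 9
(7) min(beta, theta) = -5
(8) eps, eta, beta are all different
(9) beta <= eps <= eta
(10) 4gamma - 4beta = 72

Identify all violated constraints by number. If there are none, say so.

(1) theta = -4 lies in [-4, -2] — satisfied.
(2) gamma=13, eps=6, beta=-5; 0 of them equal 12, not exactly one — violated.
(3) eps = 6 is in {6, 9, 8, 4} — satisfied.
(4) eps + beta = 1; 1 mod 3 = 1 — satisfied.
(5) gamma * eta = 13 * 9 = 117 — satisfied.
(6) theta = -4 ≠ -7, but eta = 9 = 9 (second disjunct) — satisfied.
(7) min(-5, -4) = -5 — satisfied.
(8) values 6, 9, -5 are pairwise distinct — satisfied.
(9) values -5 <= 6 <= 9 — satisfied.
(10) 4gamma - 4beta = 4(13) - 4(-5) = 72 — satisfied.

No — constraint 2 is not satisfied.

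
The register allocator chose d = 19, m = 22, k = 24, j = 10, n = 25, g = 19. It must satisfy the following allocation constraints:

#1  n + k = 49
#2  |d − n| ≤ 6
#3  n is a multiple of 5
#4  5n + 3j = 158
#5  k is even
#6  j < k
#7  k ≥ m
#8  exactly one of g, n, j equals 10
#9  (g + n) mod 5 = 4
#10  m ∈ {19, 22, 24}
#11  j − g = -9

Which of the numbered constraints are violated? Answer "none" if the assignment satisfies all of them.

No — constraint 4 is not satisfied.

#1 n + k = 25 + 24 = 49  OK
#2 |19 − 25| = 6; 6 ≤ 6  OK
#3 25 / 5 = 5, so 5 divides 25  OK
#4 5n + 3j = 5(25) + 3(10) = 155, not 158  FAIL
#5 k = 24 is even  OK
#6 j = 10, k = 24; 10 < 24  OK
#7 k = 24, m = 22; 24 ≥ 22  OK
#8 g=19, n=25, j=10; 1 of them equals 10  OK
#9 g + n = 44; 44 mod 5 = 4  OK
#10 m = 22 is in {19, 22, 24}  OK
#11 j − g = 10 − 19 = -9  OK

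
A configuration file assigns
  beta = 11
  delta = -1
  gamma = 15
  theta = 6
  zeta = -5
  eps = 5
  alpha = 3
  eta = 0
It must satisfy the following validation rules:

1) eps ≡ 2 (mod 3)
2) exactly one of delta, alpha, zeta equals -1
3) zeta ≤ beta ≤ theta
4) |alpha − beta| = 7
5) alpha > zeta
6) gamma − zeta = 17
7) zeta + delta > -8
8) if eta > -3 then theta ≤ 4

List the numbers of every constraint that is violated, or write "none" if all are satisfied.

Constraints 3, 4, 6, and 8 do not hold.

1) 5 mod 3 = 2 — holds.
2) delta=-1, alpha=3, zeta=-5; 1 of them equals -1 — holds.
3) values -5, 11, 6; beta = 11 is not ≤ theta = 6 — fails.
4) |3 − 11| = 8, not 7 — fails.
5) alpha = 3, zeta = -5; 3 > -5 — holds.
6) gamma − zeta = 15 − (-5) = 20, not 17 — fails.
7) zeta + delta = -5 + (-1) = -6; -6 > -8 — holds.
8) eta = 0 > -3, so we need theta ≤ 4; but theta = 6 > 4 — fails.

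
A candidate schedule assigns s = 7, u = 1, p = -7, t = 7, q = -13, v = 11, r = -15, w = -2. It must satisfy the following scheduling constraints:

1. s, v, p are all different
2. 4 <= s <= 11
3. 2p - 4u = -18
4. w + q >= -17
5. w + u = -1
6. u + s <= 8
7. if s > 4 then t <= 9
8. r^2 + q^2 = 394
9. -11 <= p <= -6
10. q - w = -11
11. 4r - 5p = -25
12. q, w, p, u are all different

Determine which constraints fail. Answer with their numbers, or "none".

1. values 7, 11, -7 are pairwise distinct — OK.
2. s = 7 lies in [4, 11] — OK.
3. 2p - 4u = 2(-7) - 4(1) = -18 — OK.
4. w + q = -2 + (-13) = -15; -15 ≥ -17 — OK.
5. w + u = -2 + 1 = -1 — OK.
6. u + s = 1 + 7 = 8; 8 ≤ 8 — OK.
7. s = 7 > 4, so we need t ≤ 9; t = 7 ≤ 9 — OK.
8. r^2 + q^2 = (-15)^2 + (-13)^2 = 225 + 169 = 394 — OK.
9. p = -7 lies in [-11, -6] — OK.
10. q - w = -13 - (-2) = -11 — OK.
11. 4r - 5p = 4(-15) - 5(-7) = -25 — OK.
12. values -13, -2, -7, 1 are pairwise distinct — OK.

No violations.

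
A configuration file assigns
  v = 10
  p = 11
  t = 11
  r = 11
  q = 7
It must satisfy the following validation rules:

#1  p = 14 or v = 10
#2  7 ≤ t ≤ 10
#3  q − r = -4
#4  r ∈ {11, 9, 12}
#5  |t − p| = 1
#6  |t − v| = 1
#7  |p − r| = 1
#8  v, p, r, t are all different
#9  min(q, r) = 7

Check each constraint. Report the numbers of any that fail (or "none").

No — constraints 2, 5, 7, 8 are not satisfied.

#1 p = 11 ≠ 14, but v = 10 = 10 (second disjunct) — holds.
#2 t = 11 is outside [7, 10] — does not hold.
#3 q − r = 7 − 11 = -4 — holds.
#4 r = 11 is in {11, 9, 12} — holds.
#5 |11 − 11| = 0, not 1 — does not hold.
#6 |11 − 10| = 1 — holds.
#7 |11 − 11| = 0, not 1 — does not hold.
#8 p = r = 11, not all different — does not hold.
#9 min(7, 11) = 7 — holds.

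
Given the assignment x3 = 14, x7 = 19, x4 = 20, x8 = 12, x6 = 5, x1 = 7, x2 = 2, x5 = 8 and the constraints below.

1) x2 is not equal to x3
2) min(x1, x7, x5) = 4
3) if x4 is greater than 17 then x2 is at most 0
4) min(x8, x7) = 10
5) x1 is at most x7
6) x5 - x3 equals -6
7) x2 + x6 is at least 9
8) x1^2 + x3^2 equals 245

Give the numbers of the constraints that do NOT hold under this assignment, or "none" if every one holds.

No — constraints 2, 3, 4, 7 are not satisfied.

1) x2 = 2, x3 = 14; distinct  ✔
2) min(7, 19, 8) = 7, not 4  ✘
3) x4 = 20 > 17, so we need x2 ≤ 0; but x2 = 2 > 0  ✘
4) min(12, 19) = 12, not 10  ✘
5) x1 = 7, x7 = 19; 7 ≤ 19  ✔
6) x5 - x3 = 8 - 14 = -6  ✔
7) x2 + x6 = 2 + 5 = 7; 7 < 9, bound 9 not met  ✘
8) x1^2 + x3^2 = 7^2 + 14^2 = 49 + 196 = 245  ✔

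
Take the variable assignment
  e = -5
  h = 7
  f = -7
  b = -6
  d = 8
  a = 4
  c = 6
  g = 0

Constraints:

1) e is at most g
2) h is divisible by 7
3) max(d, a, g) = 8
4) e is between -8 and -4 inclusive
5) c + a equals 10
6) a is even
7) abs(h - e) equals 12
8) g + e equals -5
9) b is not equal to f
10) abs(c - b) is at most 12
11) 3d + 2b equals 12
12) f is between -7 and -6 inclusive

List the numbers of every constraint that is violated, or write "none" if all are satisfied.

Yes — all constraints hold.

1) e = -5, g = 0; -5 ≤ 0  holds
2) 7 / 7 = 1, so 7 divides 7  holds
3) max(8, 4, 0) = 8  holds
4) e = -5 lies in [-8, -4]  holds
5) c + a = 6 + 4 = 10  holds
6) a = 4 is even  holds
7) abs(7 - (-5)) = 12  holds
8) g + e = 0 + (-5) = -5  holds
9) b = -6, f = -7; distinct  holds
10) abs(6 - (-6)) = 12; 12 ≤ 12  holds
11) 3d + 2b = 3(8) + 2(-6) = 12  holds
12) f = -7 lies in [-7, -6]  holds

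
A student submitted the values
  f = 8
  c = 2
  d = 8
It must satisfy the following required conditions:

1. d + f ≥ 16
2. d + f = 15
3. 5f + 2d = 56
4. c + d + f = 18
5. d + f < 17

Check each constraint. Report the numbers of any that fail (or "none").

Constraint 2 is violated.

1. d + f = 8 + 8 = 16; 16 ≥ 16 — satisfied.
2. d + f = 8 + 8 = 16, not 15 — violated.
3. 5f + 2d = 5(8) + 2(8) = 56 — satisfied.
4. c + d + f = 2 + 8 + 8 = 18 — satisfied.
5. d + f = 8 + 8 = 16; 16 < 17 — satisfied.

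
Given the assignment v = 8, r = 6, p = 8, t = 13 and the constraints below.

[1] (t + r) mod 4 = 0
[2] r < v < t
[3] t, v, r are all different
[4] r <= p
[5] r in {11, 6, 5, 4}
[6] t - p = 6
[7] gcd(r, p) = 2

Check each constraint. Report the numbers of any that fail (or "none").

[1] t + r = 19; 19 mod 4 = 3, not 0 — violated.
[2] values 6 < 8 < 13 — satisfied.
[3] values 13, 8, 6 are pairwise distinct — satisfied.
[4] r = 6, p = 8; 6 ≤ 8 — satisfied.
[5] r = 6 is in {11, 6, 5, 4} — satisfied.
[6] t - p = 13 - 8 = 5, not 6 — violated.
[7] gcd(6, 8) = 2 — satisfied.

The assignment fails constraints 1, 6.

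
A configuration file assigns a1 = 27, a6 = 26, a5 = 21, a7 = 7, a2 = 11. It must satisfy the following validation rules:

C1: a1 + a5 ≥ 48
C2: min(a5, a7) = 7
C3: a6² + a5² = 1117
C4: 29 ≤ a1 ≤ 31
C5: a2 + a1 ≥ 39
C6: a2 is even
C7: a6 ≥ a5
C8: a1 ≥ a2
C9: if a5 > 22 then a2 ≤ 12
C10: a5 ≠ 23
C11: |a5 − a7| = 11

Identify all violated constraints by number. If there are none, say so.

Constraints 4, 5, 6, 11 are violated.

C1: a1 + a5 = 27 + 21 = 48; 48 ≥ 48 — holds.
C2: min(21, 7) = 7 — holds.
C3: a6² + a5² = 26² + 21² = 676 + 441 = 1117 — holds.
C4: a1 = 27 is outside [29, 31] — does not hold.
C5: a2 + a1 = 11 + 27 = 38; 38 < 39, bound 39 not met — does not hold.
C6: a2 = 11 is odd — does not hold.
C7: a6 = 26, a5 = 21; 26 ≥ 21 — holds.
C8: a1 = 27, a2 = 11; 27 ≥ 11 — holds.
C9: a5 = 21, not > 22; antecedent false, conditional vacuously true — holds.
C10: a5 = 21, and 21 ≠ 23 — holds.
C11: |21 − 7| = 14, not 11 — does not hold.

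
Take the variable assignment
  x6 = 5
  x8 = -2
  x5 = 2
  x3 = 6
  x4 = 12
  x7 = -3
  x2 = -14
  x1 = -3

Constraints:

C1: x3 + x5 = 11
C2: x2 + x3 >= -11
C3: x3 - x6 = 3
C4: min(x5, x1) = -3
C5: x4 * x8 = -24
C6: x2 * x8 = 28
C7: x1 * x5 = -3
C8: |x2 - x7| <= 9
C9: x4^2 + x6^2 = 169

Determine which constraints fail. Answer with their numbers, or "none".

C1: x3 + x5 = 6 + 2 = 8, not 11  false
C2: x2 + x3 = -14 + 6 = -8; -8 ≥ -11  true
C3: x3 - x6 = 6 - 5 = 1, not 3  false
C4: min(2, -3) = -3  true
C5: x4 * x8 = 12 * (-2) = -24  true
C6: x2 * x8 = -14 * (-2) = 28  true
C7: x1 * x5 = -3 * 2 = -6, not -3  false
C8: |-14 - (-3)| = 11; 11 > 9, exceeds bound 9  false
C9: x4^2 + x6^2 = 12^2 + 5^2 = 144 + 25 = 169  true

Violated: 1, 3, 7, 8.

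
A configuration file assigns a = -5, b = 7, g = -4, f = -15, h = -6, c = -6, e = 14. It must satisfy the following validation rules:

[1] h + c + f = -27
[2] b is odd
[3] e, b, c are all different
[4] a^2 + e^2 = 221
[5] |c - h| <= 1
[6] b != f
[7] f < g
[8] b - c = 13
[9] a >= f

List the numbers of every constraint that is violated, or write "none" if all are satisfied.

[1] h + c + f = -6 + (-6) + (-15) = -27 — holds.
[2] b = 7 is odd — holds.
[3] values 14, 7, -6 are pairwise distinct — holds.
[4] a^2 + e^2 = (-5)^2 + 14^2 = 25 + 196 = 221 — holds.
[5] |-6 - (-6)| = 0; 0 ≤ 1 — holds.
[6] b = 7, f = -15; distinct — holds.
[7] f = -15, g = -4; -15 < -4 — holds.
[8] b - c = 7 - (-6) = 13 — holds.
[9] a = -5, f = -15; -5 ≥ -15 — holds.

Yes — all constraints hold.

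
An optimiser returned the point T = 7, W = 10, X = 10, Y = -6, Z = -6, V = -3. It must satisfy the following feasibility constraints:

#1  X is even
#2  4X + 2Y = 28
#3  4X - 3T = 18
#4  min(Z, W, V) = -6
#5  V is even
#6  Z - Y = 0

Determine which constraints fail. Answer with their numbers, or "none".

Constraints 3 and 5 are violated.

#1 X = 10 is even — holds.
#2 4X + 2Y = 4(10) + 2(-6) = 28 — holds.
#3 4X - 3T = 4(10) - 3(7) = 19, not 18 — does not hold.
#4 min(-6, 10, -3) = -6 — holds.
#5 V = -3 is odd — does not hold.
#6 Z - Y = -6 - (-6) = 0 — holds.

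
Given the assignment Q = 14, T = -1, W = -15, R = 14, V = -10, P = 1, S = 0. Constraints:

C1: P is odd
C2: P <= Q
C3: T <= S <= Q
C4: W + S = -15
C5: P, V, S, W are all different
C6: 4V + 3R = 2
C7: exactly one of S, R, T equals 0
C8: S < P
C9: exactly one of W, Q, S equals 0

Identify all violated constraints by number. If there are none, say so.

C1: P = 1 is odd  holds
C2: P = 1, Q = 14; 1 ≤ 14  holds
C3: values -1 <= 0 <= 14  holds
C4: W + S = -15 + 0 = -15  holds
C5: values 1, -10, 0, -15 are pairwise distinct  holds
C6: 4V + 3R = 4(-10) + 3(14) = 2  holds
C7: S=0, R=14, T=-1; 1 of them equals 0  holds
C8: S = 0, P = 1; 0 < 1  holds
C9: W=-15, Q=14, S=0; 1 of them equals 0  holds

Yes — all constraints hold.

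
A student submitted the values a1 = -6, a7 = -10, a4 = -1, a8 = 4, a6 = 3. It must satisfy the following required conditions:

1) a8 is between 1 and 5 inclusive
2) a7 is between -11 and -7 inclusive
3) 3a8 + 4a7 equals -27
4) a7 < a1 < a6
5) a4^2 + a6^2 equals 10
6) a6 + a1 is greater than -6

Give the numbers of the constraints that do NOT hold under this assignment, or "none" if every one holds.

1) a8 = 4 lies in [1, 5]  ✔
2) a7 = -10 lies in [-11, -7]  ✔
3) 3a8 + 4a7 = 3(4) + 4(-10) = -28, not -27  ✘
4) values -10 < -6 < 3  ✔
5) a4^2 + a6^2 = (-1)^2 + 3^2 = 1 + 9 = 10  ✔
6) a6 + a1 = 3 + (-6) = -3; -3 > -6  ✔

Constraint 3 is violated.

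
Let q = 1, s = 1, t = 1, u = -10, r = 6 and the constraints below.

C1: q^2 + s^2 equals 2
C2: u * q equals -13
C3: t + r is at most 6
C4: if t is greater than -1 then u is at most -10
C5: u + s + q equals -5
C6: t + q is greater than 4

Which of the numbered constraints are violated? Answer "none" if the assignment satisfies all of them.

C1: q^2 + s^2 = 1^2 + 1^2 = 1 + 1 = 2 — holds.
C2: u * q = -10 * 1 = -10, not -13 — does not hold.
C3: t + r = 1 + 6 = 7; 7 > 6, bound 6 not met — does not hold.
C4: t = 1 > -1, so we need u ≤ -10; u = -10 ≤ -10 — holds.
C5: u + s + q = -10 + 1 + 1 = -8, not -5 — does not hold.
C6: t + q = 1 + 1 = 2; 2 ≤ 4, bound 4 not met — does not hold.

Constraints 2, 3, 5, and 6 do not hold.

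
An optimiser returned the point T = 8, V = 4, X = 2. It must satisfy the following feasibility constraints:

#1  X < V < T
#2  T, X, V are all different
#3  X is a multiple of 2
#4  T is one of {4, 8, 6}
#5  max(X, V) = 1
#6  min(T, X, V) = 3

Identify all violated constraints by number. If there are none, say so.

No — constraints 5 and 6 are not satisfied.

#1 values 2 < 4 < 8 — satisfied.
#2 values 8, 2, 4 are pairwise distinct — satisfied.
#3 2 / 2 = 1, so 2 divides 2 — satisfied.
#4 T = 8 is in {4, 8, 6} — satisfied.
#5 max(2, 4) = 4, not 1 — violated.
#6 min(8, 2, 4) = 2, not 3 — violated.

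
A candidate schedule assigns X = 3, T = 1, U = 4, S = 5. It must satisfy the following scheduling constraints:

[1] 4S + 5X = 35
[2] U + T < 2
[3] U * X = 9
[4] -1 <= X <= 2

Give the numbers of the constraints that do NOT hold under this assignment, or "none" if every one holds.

Constraints 2, 3, and 4 are violated.

[1] 4S + 5X = 4(5) + 5(3) = 35  holds
[2] U + T = 4 + 1 = 5; 5 ≥ 2, bound 2 not met  fails
[3] U * X = 4 * 3 = 12, not 9  fails
[4] X = 3 is outside [-1, 2]  fails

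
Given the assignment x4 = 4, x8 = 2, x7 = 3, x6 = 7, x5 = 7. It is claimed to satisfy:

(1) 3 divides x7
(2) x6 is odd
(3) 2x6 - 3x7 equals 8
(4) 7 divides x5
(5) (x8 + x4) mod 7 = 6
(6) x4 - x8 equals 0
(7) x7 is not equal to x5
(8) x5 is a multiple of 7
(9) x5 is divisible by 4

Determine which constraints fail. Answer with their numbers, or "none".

(1) 3 / 3 = 1, so 3 divides 3 — OK.
(2) x6 = 7 is odd — OK.
(3) 2x6 - 3x7 = 2(7) - 3(3) = 5, not 8 — violated.
(4) 7 / 7 = 1, so 7 divides 7 — OK.
(5) x8 + x4 = 6; 6 mod 7 = 6 — OK.
(6) x4 - x8 = 4 - 2 = 2, not 0 — violated.
(7) x7 = 3, x5 = 7; distinct — OK.
(8) 7 / 7 = 1, so 7 divides 7 — OK.
(9) 7 = 4*1 + 3, so 4 does not divide 7 — violated.

No — constraints 3, 6, 9 are not satisfied.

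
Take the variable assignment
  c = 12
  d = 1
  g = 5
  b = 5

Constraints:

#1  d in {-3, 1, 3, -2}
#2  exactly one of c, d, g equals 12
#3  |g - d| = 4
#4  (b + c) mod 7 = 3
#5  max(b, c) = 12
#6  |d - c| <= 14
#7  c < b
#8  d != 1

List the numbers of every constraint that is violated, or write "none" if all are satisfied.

Constraints 7, 8 are violated.

#1 d = 1 is in {-3, 1, 3, -2} — satisfied.
#2 c=12, d=1, g=5; 1 of them equals 12 — satisfied.
#3 |5 - 1| = 4 — satisfied.
#4 b + c = 17; 17 mod 7 = 3 — satisfied.
#5 max(5, 12) = 12 — satisfied.
#6 |1 - 12| = 11; 11 ≤ 14 — satisfied.
#7 c = 12, b = 5; 12 ≥ 5 (want <) — violated.
#8 d = 1, but 1 is required to differ — violated.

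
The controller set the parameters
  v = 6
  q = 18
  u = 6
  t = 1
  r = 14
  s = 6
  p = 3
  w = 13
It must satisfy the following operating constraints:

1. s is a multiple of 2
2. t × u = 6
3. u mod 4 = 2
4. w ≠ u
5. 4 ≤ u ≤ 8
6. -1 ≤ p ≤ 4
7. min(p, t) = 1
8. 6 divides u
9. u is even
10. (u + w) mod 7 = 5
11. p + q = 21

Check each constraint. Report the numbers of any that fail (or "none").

1. 6 / 2 = 3, so 2 divides 6 — holds.
2. t × u = 1 × 6 = 6 — holds.
3. 6 mod 4 = 2 — holds.
4. w = 13, u = 6; distinct — holds.
5. u = 6 lies in [4, 8] — holds.
6. p = 3 lies in [-1, 4] — holds.
7. min(3, 1) = 1 — holds.
8. 6 / 6 = 1, so 6 divides 6 — holds.
9. u = 6 is even — holds.
10. u + w = 19; 19 mod 7 = 5 — holds.
11. p + q = 3 + 18 = 21 — holds.

No violations.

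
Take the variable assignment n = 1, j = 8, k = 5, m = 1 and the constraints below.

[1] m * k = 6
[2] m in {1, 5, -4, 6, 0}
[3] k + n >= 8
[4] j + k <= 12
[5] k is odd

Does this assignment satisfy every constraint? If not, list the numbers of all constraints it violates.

[1] m * k = 1 * 5 = 5, not 6 — fails.
[2] m = 1 is in {1, 5, -4, 6, 0} — holds.
[3] k + n = 5 + 1 = 6; 6 < 8, bound 8 not met — fails.
[4] j + k = 8 + 5 = 13; 13 > 12, bound 12 not met — fails.
[5] k = 5 is odd — holds.

Constraints 1, 3, and 4 are violated.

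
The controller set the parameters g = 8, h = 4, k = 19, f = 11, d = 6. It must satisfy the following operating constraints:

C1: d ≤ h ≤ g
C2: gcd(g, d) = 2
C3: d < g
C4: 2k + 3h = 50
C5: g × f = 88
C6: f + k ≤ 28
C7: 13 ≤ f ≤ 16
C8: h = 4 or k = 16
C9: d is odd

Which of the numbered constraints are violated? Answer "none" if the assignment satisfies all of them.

C1: values 6, 4, 8; d = 6 is not ≤ h = 4  false
C2: gcd(8, 6) = 2  true
C3: d = 6, g = 8; 6 < 8  true
C4: 2k + 3h = 2(19) + 3(4) = 50  true
C5: g × f = 8 × 11 = 88  true
C6: f + k = 11 + 19 = 30; 30 > 28, bound 28 not met  false
C7: f = 11 is outside [13, 16]  false
C8: h = 4 = 4 (first disjunct)  true
C9: d = 6 is even  false

Constraints 1, 6, 7, 9 are violated.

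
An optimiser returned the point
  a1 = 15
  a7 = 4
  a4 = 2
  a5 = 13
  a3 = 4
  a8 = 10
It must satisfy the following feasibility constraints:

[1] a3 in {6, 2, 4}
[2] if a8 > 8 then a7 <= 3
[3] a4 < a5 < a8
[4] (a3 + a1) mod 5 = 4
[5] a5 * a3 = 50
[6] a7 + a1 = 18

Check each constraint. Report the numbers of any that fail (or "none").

Violated: 2, 3, 5, and 6.

[1] a3 = 4 is in {6, 2, 4}  OK
[2] a8 = 10 > 8, so we need a7 ≤ 3; but a7 = 4 > 3  FAIL
[3] values 2, 13, 10; a5 = 13 is not < a8 = 10  FAIL
[4] a3 + a1 = 19; 19 mod 5 = 4  OK
[5] a5 * a3 = 13 * 4 = 52, not 50  FAIL
[6] a7 + a1 = 4 + 15 = 19, not 18  FAIL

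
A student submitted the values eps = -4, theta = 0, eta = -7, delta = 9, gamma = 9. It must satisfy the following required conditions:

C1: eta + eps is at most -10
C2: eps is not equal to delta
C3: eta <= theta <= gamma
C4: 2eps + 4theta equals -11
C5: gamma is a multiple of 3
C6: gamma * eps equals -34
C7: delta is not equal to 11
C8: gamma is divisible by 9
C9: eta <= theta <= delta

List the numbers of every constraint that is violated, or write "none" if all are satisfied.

C1: eta + eps = -7 + (-4) = -11; -11 ≤ -10  yes
C2: eps = -4, delta = 9; distinct  yes
C3: values -7 <= 0 <= 9  yes
C4: 2eps + 4theta = 2(-4) + 4(0) = -8, not -11  no
C5: 9 / 3 = 3, so 3 divides 9  yes
C6: gamma * eps = 9 * (-4) = -36, not -34  no
C7: delta = 9, and 9 ≠ 11  yes
C8: 9 / 9 = 1, so 9 divides 9  yes
C9: values -7 <= 0 <= 9  yes

The assignment fails constraints 4, 6.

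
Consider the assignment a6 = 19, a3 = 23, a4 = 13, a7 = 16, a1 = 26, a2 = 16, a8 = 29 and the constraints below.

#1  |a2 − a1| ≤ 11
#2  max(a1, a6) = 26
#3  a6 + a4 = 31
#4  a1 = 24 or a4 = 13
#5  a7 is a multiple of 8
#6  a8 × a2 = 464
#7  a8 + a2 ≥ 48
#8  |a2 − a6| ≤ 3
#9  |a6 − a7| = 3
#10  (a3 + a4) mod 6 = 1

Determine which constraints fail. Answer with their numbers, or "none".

#1 |16 − 26| = 10; 10 ≤ 11 — holds.
#2 max(26, 19) = 26 — holds.
#3 a6 + a4 = 19 + 13 = 32, not 31 — fails.
#4 a1 = 26 ≠ 24, but a4 = 13 = 13 (second disjunct) — holds.
#5 16 / 8 = 2, so 8 divides 16 — holds.
#6 a8 × a2 = 29 × 16 = 464 — holds.
#7 a8 + a2 = 29 + 16 = 45; 45 < 48, bound 48 not met — fails.
#8 |16 − 19| = 3; 3 ≤ 3 — holds.
#9 |19 − 16| = 3 — holds.
#10 a3 + a4 = 36; 36 mod 6 = 0, not 1 — fails.

Constraints 3, 7, 10 are violated.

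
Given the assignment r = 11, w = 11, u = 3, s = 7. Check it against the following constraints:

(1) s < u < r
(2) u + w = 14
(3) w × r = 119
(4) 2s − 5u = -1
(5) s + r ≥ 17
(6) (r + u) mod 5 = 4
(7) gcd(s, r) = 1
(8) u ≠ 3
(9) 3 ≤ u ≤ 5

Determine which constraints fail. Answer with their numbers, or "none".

Constraints 1, 3, 8 do not hold.

(1) values 7, 3, 11; s = 7 is not < u = 3 — violated.
(2) u + w = 3 + 11 = 14 — satisfied.
(3) w × r = 11 × 11 = 121, not 119 — violated.
(4) 2s − 5u = 2(7) − 5(3) = -1 — satisfied.
(5) s + r = 7 + 11 = 18; 18 ≥ 17 — satisfied.
(6) r + u = 14; 14 mod 5 = 4 — satisfied.
(7) gcd(7, 11) = 1 — satisfied.
(8) u = 3, but 3 is required to differ — violated.
(9) u = 3 lies in [3, 5] — satisfied.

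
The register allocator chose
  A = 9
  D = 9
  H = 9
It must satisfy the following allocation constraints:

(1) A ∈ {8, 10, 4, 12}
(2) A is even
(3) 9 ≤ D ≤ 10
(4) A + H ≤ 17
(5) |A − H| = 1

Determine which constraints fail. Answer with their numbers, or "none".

(1) A = 9 is not in {8, 10, 4, 12}  no
(2) A = 9 is odd  no
(3) D = 9 lies in [9, 10]  yes
(4) A + H = 9 + 9 = 18; 18 > 17, bound 17 not met  no
(5) |9 − 9| = 0, not 1  no

Constraints 1, 2, 4, 5 are violated.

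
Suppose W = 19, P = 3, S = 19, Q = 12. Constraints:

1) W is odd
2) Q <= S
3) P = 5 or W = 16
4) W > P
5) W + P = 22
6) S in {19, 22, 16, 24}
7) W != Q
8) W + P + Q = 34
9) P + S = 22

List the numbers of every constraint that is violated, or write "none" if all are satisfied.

1) W = 19 is odd — OK.
2) Q = 12, S = 19; 12 ≤ 19 — OK.
3) P = 3 ≠ 5 and W = 19 ≠ 16; both disjuncts false — violated.
4) W = 19, P = 3; 19 > 3 — OK.
5) W + P = 19 + 3 = 22 — OK.
6) S = 19 is in {19, 22, 16, 24} — OK.
7) W = 19, Q = 12; distinct — OK.
8) W + P + Q = 19 + 3 + 12 = 34 — OK.
9) P + S = 3 + 19 = 22 — OK.

The assignment fails constraint 3.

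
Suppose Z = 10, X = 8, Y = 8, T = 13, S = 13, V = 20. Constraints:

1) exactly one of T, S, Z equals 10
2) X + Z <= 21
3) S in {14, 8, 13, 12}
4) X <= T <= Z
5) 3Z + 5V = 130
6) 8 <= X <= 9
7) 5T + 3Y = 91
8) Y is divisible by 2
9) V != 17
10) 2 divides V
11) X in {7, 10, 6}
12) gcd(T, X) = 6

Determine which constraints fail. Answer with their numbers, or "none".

1) T=13, S=13, Z=10; 1 of them equals 10  holds
2) X + Z = 8 + 10 = 18; 18 ≤ 21  holds
3) S = 13 is in {14, 8, 13, 12}  holds
4) values 8, 13, 10; T = 13 is not <= Z = 10  fails
5) 3Z + 5V = 3(10) + 5(20) = 130  holds
6) X = 8 lies in [8, 9]  holds
7) 5T + 3Y = 5(13) + 3(8) = 89, not 91  fails
8) 8 / 2 = 4, so 2 divides 8  holds
9) V = 20, and 20 ≠ 17  holds
10) 20 / 2 = 10, so 2 divides 20  holds
11) X = 8 is not in {7, 10, 6}  fails
12) gcd(13, 8) = 1, not 6  fails

Violated: 4, 7, 11, and 12.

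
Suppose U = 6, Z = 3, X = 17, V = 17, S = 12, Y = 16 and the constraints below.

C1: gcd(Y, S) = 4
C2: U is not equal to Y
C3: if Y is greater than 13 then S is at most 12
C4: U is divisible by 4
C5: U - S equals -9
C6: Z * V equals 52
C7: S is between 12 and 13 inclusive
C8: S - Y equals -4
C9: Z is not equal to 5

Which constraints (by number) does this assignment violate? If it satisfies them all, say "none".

C1: gcd(16, 12) = 4 — OK.
C2: U = 6, Y = 16; distinct — OK.
C3: Y = 16 > 13, so we need S ≤ 12; S = 12 ≤ 12 — OK.
C4: 6 = 4*1 + 2, so 4 does not divide 6 — violated.
C5: U - S = 6 - 12 = -6, not -9 — violated.
C6: Z * V = 3 * 17 = 51, not 52 — violated.
C7: S = 12 lies in [12, 13] — OK.
C8: S - Y = 12 - 16 = -4 — OK.
C9: Z = 3, and 3 ≠ 5 — OK.

No — constraints 4, 5, and 6 are not satisfied.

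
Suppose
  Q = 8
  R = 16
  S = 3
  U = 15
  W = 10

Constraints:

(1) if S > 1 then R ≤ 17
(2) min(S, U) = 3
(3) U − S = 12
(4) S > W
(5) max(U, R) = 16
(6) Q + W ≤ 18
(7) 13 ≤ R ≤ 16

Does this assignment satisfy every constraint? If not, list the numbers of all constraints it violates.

(1) S = 3 > 1, so we need R ≤ 17; R = 16 ≤ 17 — holds.
(2) min(3, 15) = 3 — holds.
(3) U − S = 15 − 3 = 12 — holds.
(4) S = 3, W = 10; 3 ≤ 10 (want >) — does not hold.
(5) max(15, 16) = 16 — holds.
(6) Q + W = 8 + 10 = 18; 18 ≤ 18 — holds.
(7) R = 16 lies in [13, 16] — holds.

Constraint 4 does not hold.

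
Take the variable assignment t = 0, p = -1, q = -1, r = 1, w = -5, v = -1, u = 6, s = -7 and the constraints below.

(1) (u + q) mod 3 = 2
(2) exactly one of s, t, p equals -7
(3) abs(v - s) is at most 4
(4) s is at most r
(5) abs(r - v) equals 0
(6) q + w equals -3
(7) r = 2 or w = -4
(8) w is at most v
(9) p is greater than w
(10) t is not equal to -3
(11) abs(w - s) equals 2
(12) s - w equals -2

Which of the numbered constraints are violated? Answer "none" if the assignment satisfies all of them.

(1) u + q = 5; 5 mod 3 = 2 — OK.
(2) s=-7, t=0, p=-1; 1 of them equals -7 — OK.
(3) abs(-1 - (-7)) = 6; 6 > 4, exceeds bound 4 — violated.
(4) s = -7, r = 1; -7 ≤ 1 — OK.
(5) abs(1 - (-1)) = 2, not 0 — violated.
(6) q + w = -1 + (-5) = -6, not -3 — violated.
(7) r = 1 ≠ 2 and w = -5 ≠ -4; both disjuncts false — violated.
(8) w = -5, v = -1; -5 ≤ -1 — OK.
(9) p = -1, w = -5; -1 > -5 — OK.
(10) t = 0, and 0 ≠ -3 — OK.
(11) abs(-5 - (-7)) = 2 — OK.
(12) s - w = -7 - (-5) = -2 — OK.

Violated: 3, 5, 6, and 7.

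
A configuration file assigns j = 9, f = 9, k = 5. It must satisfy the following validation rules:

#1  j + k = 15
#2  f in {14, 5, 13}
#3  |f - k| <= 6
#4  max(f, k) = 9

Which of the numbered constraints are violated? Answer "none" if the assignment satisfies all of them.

#1 j + k = 9 + 5 = 14, not 15 — fails.
#2 f = 9 is not in {14, 5, 13} — fails.
#3 |9 - 5| = 4; 4 ≤ 6 — holds.
#4 max(9, 5) = 9 — holds.

Violated: 1 and 2.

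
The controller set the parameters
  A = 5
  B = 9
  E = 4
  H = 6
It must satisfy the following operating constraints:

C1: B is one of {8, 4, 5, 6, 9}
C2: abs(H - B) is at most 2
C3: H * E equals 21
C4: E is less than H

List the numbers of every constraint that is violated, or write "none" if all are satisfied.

C1: B = 9 is in {8, 4, 5, 6, 9}  OK
C2: abs(6 - 9) = 3; 3 > 2, exceeds bound 2  FAIL
C3: H * E = 6 * 4 = 24, not 21  FAIL
C4: E = 4, H = 6; 4 < 6  OK

No — constraints 2 and 3 are not satisfied.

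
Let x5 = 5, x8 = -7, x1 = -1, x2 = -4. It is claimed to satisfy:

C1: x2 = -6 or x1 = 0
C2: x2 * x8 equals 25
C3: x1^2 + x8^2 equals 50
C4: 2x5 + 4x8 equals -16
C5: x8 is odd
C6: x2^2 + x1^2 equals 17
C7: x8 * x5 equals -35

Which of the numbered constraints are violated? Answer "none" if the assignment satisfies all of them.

Violated: 1, 2, and 4.

C1: x2 = -4 ≠ -6 and x1 = -1 ≠ 0; both disjuncts false — violated.
C2: x2 * x8 = -4 * (-7) = 28, not 25 — violated.
C3: x1^2 + x8^2 = (-1)^2 + (-7)^2 = 1 + 49 = 50 — OK.
C4: 2x5 + 4x8 = 2(5) + 4(-7) = -18, not -16 — violated.
C5: x8 = -7 is odd — OK.
C6: x2^2 + x1^2 = (-4)^2 + (-1)^2 = 16 + 1 = 17 — OK.
C7: x8 * x5 = -7 * 5 = -35 — OK.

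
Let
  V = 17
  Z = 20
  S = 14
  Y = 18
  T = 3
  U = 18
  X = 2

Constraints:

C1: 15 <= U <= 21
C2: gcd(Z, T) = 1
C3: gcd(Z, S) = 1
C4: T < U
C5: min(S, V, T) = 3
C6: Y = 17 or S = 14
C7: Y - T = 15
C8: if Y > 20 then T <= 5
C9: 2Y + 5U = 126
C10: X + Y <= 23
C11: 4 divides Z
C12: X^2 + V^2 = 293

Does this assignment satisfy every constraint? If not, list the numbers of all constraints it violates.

Constraint 3 is violated.

C1: U = 18 lies in [15, 21] — OK.
C2: gcd(20, 3) = 1 — OK.
C3: gcd(20, 14) = 2, not 1 — violated.
C4: T = 3, U = 18; 3 < 18 — OK.
C5: min(14, 17, 3) = 3 — OK.
C6: Y = 18 ≠ 17, but S = 14 = 14 (second disjunct) — OK.
C7: Y - T = 18 - 3 = 15 — OK.
C8: Y = 18, not > 20; antecedent false, conditional vacuously true — OK.
C9: 2Y + 5U = 2(18) + 5(18) = 126 — OK.
C10: X + Y = 2 + 18 = 20; 20 ≤ 23 — OK.
C11: 20 / 4 = 5, so 4 divides 20 — OK.
C12: X^2 + V^2 = 2^2 + 17^2 = 4 + 289 = 293 — OK.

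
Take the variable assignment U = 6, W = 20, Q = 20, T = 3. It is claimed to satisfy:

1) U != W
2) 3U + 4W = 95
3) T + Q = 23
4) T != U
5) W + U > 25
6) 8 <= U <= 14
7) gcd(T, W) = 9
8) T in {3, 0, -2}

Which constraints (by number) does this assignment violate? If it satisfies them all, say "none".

1) U = 6, W = 20; distinct  holds
2) 3U + 4W = 3(6) + 4(20) = 98, not 95  fails
3) T + Q = 3 + 20 = 23  holds
4) T = 3, U = 6; distinct  holds
5) W + U = 20 + 6 = 26; 26 > 25  holds
6) U = 6 is outside [8, 14]  fails
7) gcd(3, 20) = 1, not 9  fails
8) T = 3 is in {3, 0, -2}  holds

Constraints 2, 6, and 7 are violated.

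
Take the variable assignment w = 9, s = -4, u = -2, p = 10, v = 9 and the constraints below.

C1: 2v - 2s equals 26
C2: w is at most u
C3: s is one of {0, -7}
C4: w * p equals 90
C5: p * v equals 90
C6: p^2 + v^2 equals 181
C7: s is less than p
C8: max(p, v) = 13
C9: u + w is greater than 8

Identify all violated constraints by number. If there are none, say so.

C1: 2v - 2s = 2(9) - 2(-4) = 26  true
C2: w = 9, u = -2; 9 > -2 (want ≤)  false
C3: s = -4 is not in {0, -7}  false
C4: w * p = 9 * 10 = 90  true
C5: p * v = 10 * 9 = 90  true
C6: p^2 + v^2 = 10^2 + 9^2 = 100 + 81 = 181  true
C7: s = -4, p = 10; -4 < 10  true
C8: max(10, 9) = 10, not 13  false
C9: u + w = -2 + 9 = 7; 7 ≤ 8, bound 8 not met  false

No — constraints 2, 3, 8, and 9 are not satisfied.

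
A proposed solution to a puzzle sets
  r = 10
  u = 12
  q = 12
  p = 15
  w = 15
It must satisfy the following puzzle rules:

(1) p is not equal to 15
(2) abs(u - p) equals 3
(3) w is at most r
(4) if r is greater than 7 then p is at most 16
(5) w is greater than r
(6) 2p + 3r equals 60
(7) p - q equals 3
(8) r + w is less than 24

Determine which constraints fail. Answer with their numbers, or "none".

Violated: 1, 3, and 8.

(1) p = 15, but 15 is required to differ  fails
(2) abs(12 - 15) = 3  holds
(3) w = 15, r = 10; 15 > 10 (want ≤)  fails
(4) r = 10 > 7, so we need p ≤ 16; p = 15 ≤ 16  holds
(5) w = 15, r = 10; 15 > 10  holds
(6) 2p + 3r = 2(15) + 3(10) = 60  holds
(7) p - q = 15 - 12 = 3  holds
(8) r + w = 10 + 15 = 25; 25 ≥ 24, bound 24 not met  fails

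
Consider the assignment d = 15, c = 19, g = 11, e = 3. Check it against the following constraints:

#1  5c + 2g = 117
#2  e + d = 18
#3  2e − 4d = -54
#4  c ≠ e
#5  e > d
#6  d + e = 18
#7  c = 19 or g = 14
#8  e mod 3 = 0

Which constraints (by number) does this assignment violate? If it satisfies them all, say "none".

#1 5c + 2g = 5(19) + 2(11) = 117  ✓
#2 e + d = 3 + 15 = 18  ✓
#3 2e − 4d = 2(3) − 4(15) = -54  ✓
#4 c = 19, e = 3; distinct  ✓
#5 e = 3, d = 15; 3 ≤ 15 (want >)  ✗
#6 d + e = 15 + 3 = 18  ✓
#7 c = 19 = 19 (first disjunct)  ✓
#8 3 mod 3 = 0  ✓

Constraint 5 does not hold.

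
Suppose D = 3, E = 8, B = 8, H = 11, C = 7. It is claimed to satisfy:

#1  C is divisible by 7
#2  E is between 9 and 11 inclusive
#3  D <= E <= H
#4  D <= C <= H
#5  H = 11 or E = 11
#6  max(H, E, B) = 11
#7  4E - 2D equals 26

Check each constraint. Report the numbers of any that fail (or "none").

#1 7 / 7 = 1, so 7 divides 7  OK
#2 E = 8 is outside [9, 11]  FAIL
#3 values 3 <= 8 <= 11  OK
#4 values 3 <= 7 <= 11  OK
#5 H = 11 = 11 (first disjunct)  OK
#6 max(11, 8, 8) = 11  OK
#7 4E - 2D = 4(8) - 2(3) = 26  OK

Constraint 2 is violated.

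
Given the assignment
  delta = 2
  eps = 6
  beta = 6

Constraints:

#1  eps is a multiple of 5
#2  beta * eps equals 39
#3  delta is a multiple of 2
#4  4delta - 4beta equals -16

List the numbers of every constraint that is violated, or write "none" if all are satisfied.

No — constraints 1, 2 are not satisfied.

#1 6 = 5*1 + 1, so 5 does not divide 6 — does not hold.
#2 beta * eps = 6 * 6 = 36, not 39 — does not hold.
#3 2 / 2 = 1, so 2 divides 2 — holds.
#4 4delta - 4beta = 4(2) - 4(6) = -16 — holds.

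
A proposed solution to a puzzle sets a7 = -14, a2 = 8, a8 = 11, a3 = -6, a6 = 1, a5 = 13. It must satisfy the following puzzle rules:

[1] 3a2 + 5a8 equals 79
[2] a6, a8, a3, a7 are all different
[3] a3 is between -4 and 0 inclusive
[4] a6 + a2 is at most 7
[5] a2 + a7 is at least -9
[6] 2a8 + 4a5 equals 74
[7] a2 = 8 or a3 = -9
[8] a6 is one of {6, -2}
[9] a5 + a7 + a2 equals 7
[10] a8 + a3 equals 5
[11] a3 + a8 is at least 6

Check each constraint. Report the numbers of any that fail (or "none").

[1] 3a2 + 5a8 = 3(8) + 5(11) = 79  true
[2] values 1, 11, -6, -14 are pairwise distinct  true
[3] a3 = -6 is outside [-4, 0]  false
[4] a6 + a2 = 1 + 8 = 9; 9 > 7, bound 7 not met  false
[5] a2 + a7 = 8 + (-14) = -6; -6 ≥ -9  true
[6] 2a8 + 4a5 = 2(11) + 4(13) = 74  true
[7] a2 = 8 = 8 (first disjunct)  true
[8] a6 = 1 is not in {6, -2}  false
[9] a5 + a7 + a2 = 13 + (-14) + 8 = 7  true
[10] a8 + a3 = 11 + (-6) = 5  true
[11] a3 + a8 = -6 + 11 = 5; 5 < 6, bound 6 not met  false

The assignment fails constraints 3, 4, 8, 11.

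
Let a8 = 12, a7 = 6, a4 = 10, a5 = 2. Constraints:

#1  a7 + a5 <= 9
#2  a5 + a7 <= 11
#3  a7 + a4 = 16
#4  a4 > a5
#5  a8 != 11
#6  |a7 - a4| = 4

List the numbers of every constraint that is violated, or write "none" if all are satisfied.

None — every constraint holds.

#1 a7 + a5 = 6 + 2 = 8; 8 ≤ 9  yes
#2 a5 + a7 = 2 + 6 = 8; 8 ≤ 11  yes
#3 a7 + a4 = 6 + 10 = 16  yes
#4 a4 = 10, a5 = 2; 10 > 2  yes
#5 a8 = 12, and 12 ≠ 11  yes
#6 |6 - 10| = 4  yes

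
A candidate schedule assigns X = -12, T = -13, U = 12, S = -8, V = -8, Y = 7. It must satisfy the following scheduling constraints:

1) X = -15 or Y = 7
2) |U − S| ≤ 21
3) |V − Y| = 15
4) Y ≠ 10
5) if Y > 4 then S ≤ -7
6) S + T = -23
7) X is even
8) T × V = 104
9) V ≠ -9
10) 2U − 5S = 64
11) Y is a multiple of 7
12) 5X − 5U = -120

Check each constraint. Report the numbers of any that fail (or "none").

Violated: 6.

1) X = -12 ≠ -15, but Y = 7 = 7 (second disjunct)  ✔
2) |12 − (-8)| = 20; 20 ≤ 21  ✔
3) |-8 − 7| = 15  ✔
4) Y = 7, and 7 ≠ 10  ✔
5) Y = 7 > 4, so we need S ≤ -7; S = -8 ≤ -7  ✔
6) S + T = -8 + (-13) = -21, not -23  ✘
7) X = -12 is even  ✔
8) T × V = -13 × (-8) = 104  ✔
9) V = -8, and -8 ≠ -9  ✔
10) 2U − 5S = 2(12) − 5(-8) = 64  ✔
11) 7 / 7 = 1, so 7 divides 7  ✔
12) 5X − 5U = 5(-12) − 5(12) = -120  ✔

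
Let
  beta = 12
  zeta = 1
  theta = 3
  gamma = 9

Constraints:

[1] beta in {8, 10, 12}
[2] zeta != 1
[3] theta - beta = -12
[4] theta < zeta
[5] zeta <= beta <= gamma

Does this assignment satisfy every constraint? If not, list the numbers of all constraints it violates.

[1] beta = 12 is in {8, 10, 12}  ✔
[2] zeta = 1, but 1 is required to differ  ✘
[3] theta - beta = 3 - 12 = -9, not -12  ✘
[4] theta = 3, zeta = 1; 3 ≥ 1 (want <)  ✘
[5] values 1, 12, 9; beta = 12 is not <= gamma = 9  ✘

No — constraints 2, 3, 4, 5 are not satisfied.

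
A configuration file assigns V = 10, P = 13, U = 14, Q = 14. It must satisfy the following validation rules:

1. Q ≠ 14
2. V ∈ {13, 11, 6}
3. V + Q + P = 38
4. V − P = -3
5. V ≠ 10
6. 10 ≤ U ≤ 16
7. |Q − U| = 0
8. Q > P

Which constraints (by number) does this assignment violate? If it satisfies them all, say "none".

The assignment fails constraints 1, 2, 3, and 5.

1. Q = 14, but 14 is required to differ — violated.
2. V = 10 is not in {13, 11, 6} — violated.
3. V + Q + P = 10 + 14 + 13 = 37, not 38 — violated.
4. V − P = 10 − 13 = -3 — OK.
5. V = 10, but 10 is required to differ — violated.
6. U = 14 lies in [10, 16] — OK.
7. |14 − 14| = 0 — OK.
8. Q = 14, P = 13; 14 > 13 — OK.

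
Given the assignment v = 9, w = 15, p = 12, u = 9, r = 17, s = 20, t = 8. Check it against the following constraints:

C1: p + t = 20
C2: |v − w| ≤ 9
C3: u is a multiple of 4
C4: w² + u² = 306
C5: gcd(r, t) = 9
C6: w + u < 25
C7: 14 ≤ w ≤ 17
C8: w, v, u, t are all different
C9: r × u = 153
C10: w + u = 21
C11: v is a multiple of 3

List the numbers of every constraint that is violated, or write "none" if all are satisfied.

The assignment fails constraints 3, 5, 8, and 10.

C1: p + t = 12 + 8 = 20  ✔
C2: |9 − 15| = 6; 6 ≤ 9  ✔
C3: 9 = 4×2 + 1, so 4 does not divide 9  ✘
C4: w² + u² = 15² + 9² = 225 + 81 = 306  ✔
C5: gcd(17, 8) = 1, not 9  ✘
C6: w + u = 15 + 9 = 24; 24 < 25  ✔
C7: w = 15 lies in [14, 17]  ✔
C8: v = u = 9, not all different  ✘
C9: r × u = 17 × 9 = 153  ✔
C10: w + u = 15 + 9 = 24, not 21  ✘
C11: 9 / 3 = 3, so 3 divides 9  ✔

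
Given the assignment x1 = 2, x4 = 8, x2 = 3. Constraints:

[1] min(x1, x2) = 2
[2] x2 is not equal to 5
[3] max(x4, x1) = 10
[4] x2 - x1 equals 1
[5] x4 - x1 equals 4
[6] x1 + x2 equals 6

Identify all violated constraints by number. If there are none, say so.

Constraints 3, 5, 6 are violated.

[1] min(2, 3) = 2  holds
[2] x2 = 3, and 3 ≠ 5  holds
[3] max(8, 2) = 8, not 10  fails
[4] x2 - x1 = 3 - 2 = 1  holds
[5] x4 - x1 = 8 - 2 = 6, not 4  fails
[6] x1 + x2 = 2 + 3 = 5, not 6  fails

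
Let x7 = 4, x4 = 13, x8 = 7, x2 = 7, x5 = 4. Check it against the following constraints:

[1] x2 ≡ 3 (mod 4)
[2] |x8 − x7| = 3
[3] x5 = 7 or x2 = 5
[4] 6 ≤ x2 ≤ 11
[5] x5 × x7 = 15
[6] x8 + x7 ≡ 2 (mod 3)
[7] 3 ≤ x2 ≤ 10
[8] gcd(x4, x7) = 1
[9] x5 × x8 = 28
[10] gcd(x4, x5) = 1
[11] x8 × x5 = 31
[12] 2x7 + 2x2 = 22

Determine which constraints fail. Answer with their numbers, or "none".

The assignment fails constraints 3, 5, 11.

[1] 7 mod 4 = 3  ✔
[2] |7 − 4| = 3  ✔
[3] x5 = 4 ≠ 7 and x2 = 7 ≠ 5; both disjuncts false  ✘
[4] x2 = 7 lies in [6, 11]  ✔
[5] x5 × x7 = 4 × 4 = 16, not 15  ✘
[6] x8 + x7 = 11; 11 mod 3 = 2  ✔
[7] x2 = 7 lies in [3, 10]  ✔
[8] gcd(13, 4) = 1  ✔
[9] x5 × x8 = 4 × 7 = 28  ✔
[10] gcd(13, 4) = 1  ✔
[11] x8 × x5 = 7 × 4 = 28, not 31  ✘
[12] 2x7 + 2x2 = 2(4) + 2(7) = 22  ✔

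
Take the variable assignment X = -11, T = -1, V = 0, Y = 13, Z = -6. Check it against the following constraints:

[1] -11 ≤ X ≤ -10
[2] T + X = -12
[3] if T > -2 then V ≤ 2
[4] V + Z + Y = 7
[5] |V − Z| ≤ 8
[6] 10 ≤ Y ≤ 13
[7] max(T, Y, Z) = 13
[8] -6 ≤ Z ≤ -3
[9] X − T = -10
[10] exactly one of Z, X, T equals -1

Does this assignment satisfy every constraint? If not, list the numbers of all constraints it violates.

Yes — all constraints hold.

[1] X = -11 lies in [-11, -10]  true
[2] T + X = -1 + (-11) = -12  true
[3] T = -1 > -2, so we need V ≤ 2; V = 0 ≤ 2  true
[4] V + Z + Y = 0 + (-6) + 13 = 7  true
[5] |0 − (-6)| = 6; 6 ≤ 8  true
[6] Y = 13 lies in [10, 13]  true
[7] max(-1, 13, -6) = 13  true
[8] Z = -6 lies in [-6, -3]  true
[9] X − T = -11 − (-1) = -10  true
[10] Z=-6, X=-11, T=-1; 1 of them equals -1  true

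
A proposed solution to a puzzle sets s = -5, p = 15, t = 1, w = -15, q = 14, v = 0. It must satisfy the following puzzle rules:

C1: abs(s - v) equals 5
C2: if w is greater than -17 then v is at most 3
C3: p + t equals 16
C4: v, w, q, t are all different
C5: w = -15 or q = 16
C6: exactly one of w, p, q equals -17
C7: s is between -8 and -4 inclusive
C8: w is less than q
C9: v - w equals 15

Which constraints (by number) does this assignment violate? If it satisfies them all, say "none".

C1: abs(-5 - 0) = 5  true
C2: w = -15 > -17, so we need v ≤ 3; v = 0 ≤ 3  true
C3: p + t = 15 + 1 = 16  true
C4: values 0, -15, 14, 1 are pairwise distinct  true
C5: w = -15 = -15 (first disjunct)  true
C6: w=-15, p=15, q=14; 0 of them equal -17, not exactly one  false
C7: s = -5 lies in [-8, -4]  true
C8: w = -15, q = 14; -15 < 14  true
C9: v - w = 0 - (-15) = 15  true

Violated: 6.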